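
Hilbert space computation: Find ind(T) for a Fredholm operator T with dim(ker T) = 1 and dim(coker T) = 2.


The Fredholm index is defined as ind(T) = dim(ker T) - dim(coker T)
= 1 - 2
= -1

-1


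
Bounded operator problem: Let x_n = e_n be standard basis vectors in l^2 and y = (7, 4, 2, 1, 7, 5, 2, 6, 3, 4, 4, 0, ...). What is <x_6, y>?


x_6 = e_6 is the standard basis vector with 1 in position 6.
<x_6, y> = y_6 = 5
As n -> infinity, <x_n, y> -> 0, confirming weak convergence of (x_n) to 0.

5


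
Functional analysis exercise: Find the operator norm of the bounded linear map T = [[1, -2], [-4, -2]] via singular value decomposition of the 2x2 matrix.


A^T A = [[17, 6], [6, 8]]
trace(A^T A) = 25, det(A^T A) = 100
discriminant = 25^2 - 4*100 = 225
Largest eigenvalue of A^T A = (trace + sqrt(disc))/2 = 20.0000
||T|| = sqrt(20.0000) = 4.4721

4.4721


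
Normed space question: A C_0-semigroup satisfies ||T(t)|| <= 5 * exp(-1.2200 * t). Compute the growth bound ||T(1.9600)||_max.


||T(1.9600)|| <= 5 * exp(-1.2200 * 1.9600)
= 5 * exp(-2.3912)
= 5 * 0.0915
= 0.4576

0.4576


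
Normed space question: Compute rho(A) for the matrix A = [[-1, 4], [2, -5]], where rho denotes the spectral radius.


For a 2x2 matrix, eigenvalues satisfy lambda^2 - (trace)*lambda + det = 0
trace = -1 + -5 = -6
det = -1*-5 - 4*2 = -3
discriminant = (-6)^2 - 4*(-3) = 48
spectral radius = max |eigenvalue| = 6.4641

6.4641


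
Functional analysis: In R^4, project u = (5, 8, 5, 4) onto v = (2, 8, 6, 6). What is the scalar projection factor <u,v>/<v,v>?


Computing <u,v> = 5*2 + 8*8 + 5*6 + 4*6 = 128
Computing <v,v> = 2^2 + 8^2 + 6^2 + 6^2 = 140
Projection coefficient = 128/140 = 0.9143

0.9143


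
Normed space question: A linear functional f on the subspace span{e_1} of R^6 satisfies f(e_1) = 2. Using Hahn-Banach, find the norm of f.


The norm of f is given by ||f|| = sup_{||x||=1} |f(x)|.
On span{e_1}, ||e_1|| = 1, so ||f|| = |f(e_1)| / ||e_1||
= |2| / 1 = 2.0000

2.0000


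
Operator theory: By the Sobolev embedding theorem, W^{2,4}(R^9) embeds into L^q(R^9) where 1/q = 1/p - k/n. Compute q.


Using the Sobolev embedding formula: 1/q = 1/p - k/n
1/q = 1/4 - 2/9 = 1/36
q = 1/(1/36) = 36

36.0000


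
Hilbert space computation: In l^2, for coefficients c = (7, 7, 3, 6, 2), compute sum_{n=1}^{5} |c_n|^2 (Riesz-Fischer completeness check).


sum |c_n|^2 = 7^2 + 7^2 + 3^2 + 6^2 + 2^2
= 49 + 49 + 9 + 36 + 4
= 147

147


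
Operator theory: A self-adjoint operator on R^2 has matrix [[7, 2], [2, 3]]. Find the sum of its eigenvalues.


For a self-adjoint (symmetric) matrix, the eigenvalues are real.
The sum of eigenvalues equals the trace of the matrix.
trace = 7 + 3 = 10

10


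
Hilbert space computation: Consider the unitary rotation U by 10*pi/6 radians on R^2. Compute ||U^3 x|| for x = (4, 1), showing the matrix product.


U is a rotation by theta = 10*pi/6
U^3 = rotation by 3*theta = 30*pi/6 = 6*pi/6 (mod 2*pi)
cos(6*pi/6) = -1.0000, sin(6*pi/6) = 0.0000
U^3 x = (-1.0000 * 4 - 0.0000 * 1, 0.0000 * 4 + -1.0000 * 1)
= (-4.0000, -1.0000)
||U^3 x|| = sqrt((-4.0000)^2 + (-1.0000)^2) = sqrt(17.0000) = 4.1231

4.1231


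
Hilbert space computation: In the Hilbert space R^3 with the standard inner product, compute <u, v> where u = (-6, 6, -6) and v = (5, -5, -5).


Computing the standard inner product <u, v> = sum u_i * v_i
= -6*5 + 6*-5 + -6*-5
= -30 + -30 + 30
= -30

-30


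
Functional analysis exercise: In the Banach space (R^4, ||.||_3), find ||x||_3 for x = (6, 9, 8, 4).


The l^3 norm = (sum |x_i|^3)^(1/3)
Sum of 3th powers = 216 + 729 + 512 + 64 = 1521
||x||_3 = (1521)^(1/3) = 11.5003

11.5003


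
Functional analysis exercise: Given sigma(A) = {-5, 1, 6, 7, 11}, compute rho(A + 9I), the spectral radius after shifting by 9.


Spectrum of A + 9I = {4, 10, 15, 16, 20}
Spectral radius = max |lambda| over the shifted spectrum
= max(4, 10, 15, 16, 20) = 20

20


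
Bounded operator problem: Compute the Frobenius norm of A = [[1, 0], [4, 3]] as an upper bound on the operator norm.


||A||_F^2 = sum a_ij^2
= 1^2 + 0^2 + 4^2 + 3^2
= 1 + 0 + 16 + 9 = 26
||A||_F = sqrt(26) = 5.0990

5.0990


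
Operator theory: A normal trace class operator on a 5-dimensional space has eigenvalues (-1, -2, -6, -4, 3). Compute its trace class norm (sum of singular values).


For a normal operator, singular values equal |eigenvalues|.
Trace norm = sum |lambda_i| = 1 + 2 + 6 + 4 + 3
= 16

16


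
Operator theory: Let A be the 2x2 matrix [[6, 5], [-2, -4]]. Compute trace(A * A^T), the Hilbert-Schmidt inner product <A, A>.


trace(A * A^T) = sum of squares of all entries
= 6^2 + 5^2 + (-2)^2 + (-4)^2
= 36 + 25 + 4 + 16
= 81

81


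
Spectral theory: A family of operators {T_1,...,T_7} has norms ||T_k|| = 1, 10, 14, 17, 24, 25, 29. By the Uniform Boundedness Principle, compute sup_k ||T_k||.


By the Uniform Boundedness Principle, the supremum of norms is finite.
sup_k ||T_k|| = max(1, 10, 14, 17, 24, 25, 29) = 29

29


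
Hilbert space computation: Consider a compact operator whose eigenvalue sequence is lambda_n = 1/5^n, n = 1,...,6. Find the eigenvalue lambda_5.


The eigenvalue formula gives lambda_5 = 1/5^5
= 1/3125
= 3.2000e-04

3.2000e-04


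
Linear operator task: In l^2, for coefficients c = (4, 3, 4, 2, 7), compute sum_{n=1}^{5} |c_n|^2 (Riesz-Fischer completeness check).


sum |c_n|^2 = 4^2 + 3^2 + 4^2 + 2^2 + 7^2
= 16 + 9 + 16 + 4 + 49
= 94

94


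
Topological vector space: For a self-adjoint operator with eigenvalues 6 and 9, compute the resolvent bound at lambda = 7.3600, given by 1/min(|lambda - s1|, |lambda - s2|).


dist(7.3600, {6, 9}) = min(|7.3600 - 6|, |7.3600 - 9|)
= min(1.3600, 1.6400) = 1.3600
Resolvent bound = 1/1.3600 = 0.7353

0.7353


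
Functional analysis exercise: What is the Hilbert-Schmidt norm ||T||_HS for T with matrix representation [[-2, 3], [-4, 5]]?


The Hilbert-Schmidt norm is sqrt(sum of squares of all entries).
Sum of squares = (-2)^2 + 3^2 + (-4)^2 + 5^2
= 4 + 9 + 16 + 25 = 54
||T||_HS = sqrt(54) = 7.3485

7.3485


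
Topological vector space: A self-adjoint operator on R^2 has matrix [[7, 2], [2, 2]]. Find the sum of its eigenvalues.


For a self-adjoint (symmetric) matrix, the eigenvalues are real.
The sum of eigenvalues equals the trace of the matrix.
trace = 7 + 2 = 9

9


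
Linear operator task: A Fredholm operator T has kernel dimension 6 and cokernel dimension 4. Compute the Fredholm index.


The Fredholm index is defined as ind(T) = dim(ker T) - dim(coker T)
= 6 - 4
= 2

2


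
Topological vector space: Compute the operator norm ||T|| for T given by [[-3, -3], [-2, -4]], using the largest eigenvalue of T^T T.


A^T A = [[13, 17], [17, 25]]
trace(A^T A) = 38, det(A^T A) = 36
discriminant = 38^2 - 4*36 = 1300
Largest eigenvalue of A^T A = (trace + sqrt(disc))/2 = 37.0278
||T|| = sqrt(37.0278) = 6.0850

6.0850


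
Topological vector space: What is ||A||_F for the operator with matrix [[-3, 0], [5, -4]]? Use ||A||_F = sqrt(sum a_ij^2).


||A||_F^2 = sum a_ij^2
= (-3)^2 + 0^2 + 5^2 + (-4)^2
= 9 + 0 + 25 + 16 = 50
||A||_F = sqrt(50) = 7.0711

7.0711


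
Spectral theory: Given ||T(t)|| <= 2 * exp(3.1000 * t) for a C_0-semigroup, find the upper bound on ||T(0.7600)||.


||T(0.7600)|| <= 2 * exp(3.1000 * 0.7600)
= 2 * exp(2.3560)
= 2 * 10.5487
= 21.0973

21.0973


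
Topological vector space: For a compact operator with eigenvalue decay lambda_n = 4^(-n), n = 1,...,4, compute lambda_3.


The eigenvalue formula gives lambda_3 = 1/4^3
= 1/64
= 0.0156

0.0156


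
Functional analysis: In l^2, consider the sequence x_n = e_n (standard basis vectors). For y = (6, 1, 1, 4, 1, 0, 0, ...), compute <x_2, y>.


x_2 = e_2 is the standard basis vector with 1 in position 2.
<x_2, y> = y_2 = 1
As n -> infinity, <x_n, y> -> 0, confirming weak convergence of (x_n) to 0.

1


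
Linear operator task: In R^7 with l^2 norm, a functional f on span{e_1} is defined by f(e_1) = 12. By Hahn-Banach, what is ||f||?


The norm of f is given by ||f|| = sup_{||x||=1} |f(x)|.
On span{e_1}, ||e_1|| = 1, so ||f|| = |f(e_1)| / ||e_1||
= |12| / 1 = 12.0000

12.0000


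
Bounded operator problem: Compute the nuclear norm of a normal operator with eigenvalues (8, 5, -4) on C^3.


For a normal operator, singular values equal |eigenvalues|.
Trace norm = sum |lambda_i| = 8 + 5 + 4
= 17

17


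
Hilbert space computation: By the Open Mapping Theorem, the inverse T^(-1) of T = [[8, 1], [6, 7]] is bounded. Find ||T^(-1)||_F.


det(T) = 8*7 - 1*6 = 50
T^(-1) = (1/50) * [[7, -1], [-6, 8]] = [[0.1400, -0.0200], [-0.1200, 0.1600]]
||T^(-1)||_F^2 = 0.1400^2 + (-0.0200)^2 + (-0.1200)^2 + 0.1600^2 = 0.0600
||T^(-1)||_F = sqrt(0.0600) = 0.2449

0.2449


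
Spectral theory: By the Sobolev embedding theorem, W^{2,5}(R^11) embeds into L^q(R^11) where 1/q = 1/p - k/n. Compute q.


Using the Sobolev embedding formula: 1/q = 1/p - k/n
1/q = 1/5 - 2/11 = 1/55
q = 1/(1/55) = 55

55.0000


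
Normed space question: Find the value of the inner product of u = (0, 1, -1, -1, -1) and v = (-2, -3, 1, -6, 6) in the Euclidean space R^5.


Computing the standard inner product <u, v> = sum u_i * v_i
= 0*-2 + 1*-3 + -1*1 + -1*-6 + -1*6
= 0 + -3 + -1 + 6 + -6
= -4

-4


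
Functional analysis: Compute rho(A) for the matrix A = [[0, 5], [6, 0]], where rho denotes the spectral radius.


For a 2x2 matrix, eigenvalues satisfy lambda^2 - (trace)*lambda + det = 0
trace = 0 + 0 = 0
det = 0*0 - 5*6 = -30
discriminant = 0^2 - 4*(-30) = 120
spectral radius = max |eigenvalue| = 5.4772

5.4772


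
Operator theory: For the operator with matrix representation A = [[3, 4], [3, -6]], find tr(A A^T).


trace(A * A^T) = sum of squares of all entries
= 3^2 + 4^2 + 3^2 + (-6)^2
= 9 + 16 + 9 + 36
= 70

70


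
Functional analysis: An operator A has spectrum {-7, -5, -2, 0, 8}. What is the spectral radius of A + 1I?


Spectrum of A + 1I = {-6, -4, -1, 1, 9}
Spectral radius = max |lambda| over the shifted spectrum
= max(6, 4, 1, 1, 9) = 9

9


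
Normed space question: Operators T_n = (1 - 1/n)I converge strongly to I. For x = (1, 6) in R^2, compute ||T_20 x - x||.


T_20 x - x = (1 - 1/20)x - x = -x/20
||x|| = sqrt(37) = 6.0828
||T_20 x - x|| = ||x||/20 = 6.0828/20 = 0.3041

0.3041


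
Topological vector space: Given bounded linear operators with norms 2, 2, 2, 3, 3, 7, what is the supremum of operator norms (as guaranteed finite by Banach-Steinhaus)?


By the Uniform Boundedness Principle, the supremum of norms is finite.
sup_k ||T_k|| = max(2, 2, 2, 3, 3, 7) = 7

7


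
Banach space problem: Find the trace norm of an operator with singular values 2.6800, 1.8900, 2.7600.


The nuclear norm is the sum of all singular values.
||T||_1 = 2.6800 + 1.8900 + 2.7600
= 7.3300

7.3300


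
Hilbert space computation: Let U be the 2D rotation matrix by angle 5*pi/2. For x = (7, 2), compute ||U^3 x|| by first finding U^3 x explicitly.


U is a rotation by theta = 5*pi/2
U^3 = rotation by 3*theta = 15*pi/2 = 3*pi/2 (mod 2*pi)
cos(3*pi/2) = 0.0000, sin(3*pi/2) = -1.0000
U^3 x = (0.0000 * 7 - -1.0000 * 2, -1.0000 * 7 + 0.0000 * 2)
= (2.0000, -7.0000)
||U^3 x|| = sqrt(2.0000^2 + (-7.0000)^2) = sqrt(53.0000) = 7.2801

7.2801


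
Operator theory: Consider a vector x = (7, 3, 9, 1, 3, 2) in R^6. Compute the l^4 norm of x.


The l^4 norm = (sum |x_i|^4)^(1/4)
Sum of 4th powers = 2401 + 81 + 6561 + 1 + 81 + 16 = 9141
||x||_4 = (9141)^(1/4) = 9.7780

9.7780


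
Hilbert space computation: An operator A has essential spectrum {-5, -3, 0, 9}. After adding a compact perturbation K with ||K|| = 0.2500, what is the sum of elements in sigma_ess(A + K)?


By Weyl's theorem, the essential spectrum is invariant under compact perturbations.
sigma_ess(A + K) = sigma_ess(A) = {-5, -3, 0, 9}
Sum = -5 + -3 + 0 + 9 = 1

1


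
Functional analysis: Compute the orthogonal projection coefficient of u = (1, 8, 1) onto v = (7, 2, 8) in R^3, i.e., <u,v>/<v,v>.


Computing <u,v> = 1*7 + 8*2 + 1*8 = 31
Computing <v,v> = 7^2 + 2^2 + 8^2 = 117
Projection coefficient = 31/117 = 0.2650

0.2650


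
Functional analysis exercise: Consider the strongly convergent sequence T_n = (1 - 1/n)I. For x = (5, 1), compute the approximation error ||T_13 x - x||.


T_13 x - x = (1 - 1/13)x - x = -x/13
||x|| = sqrt(26) = 5.0990
||T_13 x - x|| = ||x||/13 = 5.0990/13 = 0.3922

0.3922


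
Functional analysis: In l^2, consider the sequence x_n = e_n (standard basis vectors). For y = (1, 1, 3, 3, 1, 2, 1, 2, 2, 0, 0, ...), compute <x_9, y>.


x_9 = e_9 is the standard basis vector with 1 in position 9.
<x_9, y> = y_9 = 2
As n -> infinity, <x_n, y> -> 0, confirming weak convergence of (x_n) to 0.

2


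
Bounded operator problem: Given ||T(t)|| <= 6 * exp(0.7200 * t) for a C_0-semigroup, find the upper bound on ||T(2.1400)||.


||T(2.1400)|| <= 6 * exp(0.7200 * 2.1400)
= 6 * exp(1.5408)
= 6 * 4.6683
= 28.0099

28.0099


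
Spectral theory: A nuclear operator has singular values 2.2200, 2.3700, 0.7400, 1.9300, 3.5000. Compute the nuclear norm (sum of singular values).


The nuclear norm is the sum of all singular values.
||T||_1 = 2.2200 + 2.3700 + 0.7400 + 1.9300 + 3.5000
= 10.7600

10.7600


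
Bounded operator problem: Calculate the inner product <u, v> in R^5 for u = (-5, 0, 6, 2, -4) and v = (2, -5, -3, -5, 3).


Computing the standard inner product <u, v> = sum u_i * v_i
= -5*2 + 0*-5 + 6*-3 + 2*-5 + -4*3
= -10 + 0 + -18 + -10 + -12
= -50

-50


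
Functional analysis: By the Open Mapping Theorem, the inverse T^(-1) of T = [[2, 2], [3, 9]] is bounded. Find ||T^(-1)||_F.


det(T) = 2*9 - 2*3 = 12
T^(-1) = (1/12) * [[9, -2], [-3, 2]] = [[0.7500, -0.1667], [-0.2500, 0.1667]]
||T^(-1)||_F^2 = 0.7500^2 + (-0.1667)^2 + (-0.2500)^2 + 0.1667^2 = 0.6806
||T^(-1)||_F = sqrt(0.6806) = 0.8250

0.8250


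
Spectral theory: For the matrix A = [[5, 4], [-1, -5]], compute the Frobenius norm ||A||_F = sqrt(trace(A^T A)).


||A||_F^2 = sum a_ij^2
= 5^2 + 4^2 + (-1)^2 + (-5)^2
= 25 + 16 + 1 + 25 = 67
||A||_F = sqrt(67) = 8.1854

8.1854


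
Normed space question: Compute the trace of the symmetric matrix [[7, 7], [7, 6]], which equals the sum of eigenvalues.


For a self-adjoint (symmetric) matrix, the eigenvalues are real.
The sum of eigenvalues equals the trace of the matrix.
trace = 7 + 6 = 13

13


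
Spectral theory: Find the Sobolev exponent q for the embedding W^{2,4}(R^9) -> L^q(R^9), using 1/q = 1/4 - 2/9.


Using the Sobolev embedding formula: 1/q = 1/p - k/n
1/q = 1/4 - 2/9 = 1/36
q = 1/(1/36) = 36

36.0000


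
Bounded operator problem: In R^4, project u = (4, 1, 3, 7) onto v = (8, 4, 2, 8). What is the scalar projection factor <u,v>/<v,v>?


Computing <u,v> = 4*8 + 1*4 + 3*2 + 7*8 = 98
Computing <v,v> = 8^2 + 4^2 + 2^2 + 8^2 = 148
Projection coefficient = 98/148 = 0.6622

0.6622


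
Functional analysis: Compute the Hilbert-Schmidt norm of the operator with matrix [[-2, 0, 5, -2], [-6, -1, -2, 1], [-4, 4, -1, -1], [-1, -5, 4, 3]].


The Hilbert-Schmidt norm is sqrt(sum of squares of all entries).
Sum of squares = (-2)^2 + 0^2 + 5^2 + (-2)^2 + (-6)^2 + (-1)^2 + (-2)^2 + 1^2 + (-4)^2 + 4^2 + (-1)^2 + (-1)^2 + (-1)^2 + (-5)^2 + 4^2 + 3^2
= 4 + 0 + 25 + 4 + 36 + 1 + 4 + 1 + 16 + 16 + 1 + 1 + 1 + 25 + 16 + 9 = 160
||T||_HS = sqrt(160) = 12.6491

12.6491


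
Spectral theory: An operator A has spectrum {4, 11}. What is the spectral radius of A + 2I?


Spectrum of A + 2I = {6, 13}
Spectral radius = max |lambda| over the shifted spectrum
= max(6, 13) = 13

13


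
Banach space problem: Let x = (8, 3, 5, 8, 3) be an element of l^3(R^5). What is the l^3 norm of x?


The l^3 norm = (sum |x_i|^3)^(1/3)
Sum of 3th powers = 512 + 27 + 125 + 512 + 27 = 1203
||x||_3 = (1203)^(1/3) = 10.6354

10.6354


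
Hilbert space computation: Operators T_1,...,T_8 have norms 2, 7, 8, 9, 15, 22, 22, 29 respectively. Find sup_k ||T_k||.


By the Uniform Boundedness Principle, the supremum of norms is finite.
sup_k ||T_k|| = max(2, 7, 8, 9, 15, 22, 22, 29) = 29

29


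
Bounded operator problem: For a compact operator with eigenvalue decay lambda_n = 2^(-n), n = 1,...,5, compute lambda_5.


The eigenvalue formula gives lambda_5 = 1/2^5
= 1/32
= 0.0312

0.0312


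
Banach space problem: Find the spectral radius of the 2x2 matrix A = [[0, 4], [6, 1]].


For a 2x2 matrix, eigenvalues satisfy lambda^2 - (trace)*lambda + det = 0
trace = 0 + 1 = 1
det = 0*1 - 4*6 = -24
discriminant = 1^2 - 4*(-24) = 97
spectral radius = max |eigenvalue| = 5.4244

5.4244


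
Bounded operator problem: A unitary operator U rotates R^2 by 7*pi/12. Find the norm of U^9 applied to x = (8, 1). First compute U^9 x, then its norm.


U is a rotation by theta = 7*pi/12
U^9 = rotation by 9*theta = 63*pi/12 = 15*pi/12 (mod 2*pi)
cos(15*pi/12) = -0.7071, sin(15*pi/12) = -0.7071
U^9 x = (-0.7071 * 8 - -0.7071 * 1, -0.7071 * 8 + -0.7071 * 1)
= (-4.9497, -6.3640)
||U^9 x|| = sqrt((-4.9497)^2 + (-6.3640)^2) = sqrt(65.0000) = 8.0623

8.0623


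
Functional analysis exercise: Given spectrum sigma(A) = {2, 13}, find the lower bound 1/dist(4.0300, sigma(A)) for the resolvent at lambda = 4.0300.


dist(4.0300, {2, 13}) = min(|4.0300 - 2|, |4.0300 - 13|)
= min(2.0300, 8.9700) = 2.0300
Resolvent bound = 1/2.0300 = 0.4926

0.4926


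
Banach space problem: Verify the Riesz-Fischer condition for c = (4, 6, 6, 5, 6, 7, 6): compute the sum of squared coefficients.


sum |c_n|^2 = 4^2 + 6^2 + 6^2 + 5^2 + 6^2 + 7^2 + 6^2
= 16 + 36 + 36 + 25 + 36 + 49 + 36
= 234

234


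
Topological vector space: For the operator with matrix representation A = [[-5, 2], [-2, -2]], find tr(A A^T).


trace(A * A^T) = sum of squares of all entries
= (-5)^2 + 2^2 + (-2)^2 + (-2)^2
= 25 + 4 + 4 + 4
= 37

37


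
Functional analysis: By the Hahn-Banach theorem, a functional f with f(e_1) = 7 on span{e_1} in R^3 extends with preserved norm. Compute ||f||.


The norm of f is given by ||f|| = sup_{||x||=1} |f(x)|.
On span{e_1}, ||e_1|| = 1, so ||f|| = |f(e_1)| / ||e_1||
= |7| / 1 = 7.0000

7.0000


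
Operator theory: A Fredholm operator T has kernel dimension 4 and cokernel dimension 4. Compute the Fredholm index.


The Fredholm index is defined as ind(T) = dim(ker T) - dim(coker T)
= 4 - 4
= 0

0


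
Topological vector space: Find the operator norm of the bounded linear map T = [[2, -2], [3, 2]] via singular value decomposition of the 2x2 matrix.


A^T A = [[13, 2], [2, 8]]
trace(A^T A) = 21, det(A^T A) = 100
discriminant = 21^2 - 4*100 = 41
Largest eigenvalue of A^T A = (trace + sqrt(disc))/2 = 13.7016
||T|| = sqrt(13.7016) = 3.7016

3.7016


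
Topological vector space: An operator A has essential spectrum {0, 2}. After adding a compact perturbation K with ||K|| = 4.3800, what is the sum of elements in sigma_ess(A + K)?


By Weyl's theorem, the essential spectrum is invariant under compact perturbations.
sigma_ess(A + K) = sigma_ess(A) = {0, 2}
Sum = 0 + 2 = 2

2


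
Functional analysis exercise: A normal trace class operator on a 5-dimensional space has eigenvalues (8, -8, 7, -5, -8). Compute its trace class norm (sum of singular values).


For a normal operator, singular values equal |eigenvalues|.
Trace norm = sum |lambda_i| = 8 + 8 + 7 + 5 + 8
= 36

36


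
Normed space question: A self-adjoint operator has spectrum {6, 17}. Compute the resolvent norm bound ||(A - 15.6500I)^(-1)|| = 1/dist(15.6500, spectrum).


dist(15.6500, {6, 17}) = min(|15.6500 - 6|, |15.6500 - 17|)
= min(9.6500, 1.3500) = 1.3500
Resolvent bound = 1/1.3500 = 0.7407

0.7407


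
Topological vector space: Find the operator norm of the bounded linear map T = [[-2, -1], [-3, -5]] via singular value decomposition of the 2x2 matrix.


A^T A = [[13, 17], [17, 26]]
trace(A^T A) = 39, det(A^T A) = 49
discriminant = 39^2 - 4*49 = 1325
Largest eigenvalue of A^T A = (trace + sqrt(disc))/2 = 37.7003
||T|| = sqrt(37.7003) = 6.1401

6.1401


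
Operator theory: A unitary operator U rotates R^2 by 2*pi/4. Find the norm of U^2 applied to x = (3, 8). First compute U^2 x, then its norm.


U is a rotation by theta = 2*pi/4
U^2 = rotation by 2*theta = 4*pi/4
cos(4*pi/4) = -1.0000, sin(4*pi/4) = 0.0000
U^2 x = (-1.0000 * 3 - 0.0000 * 8, 0.0000 * 3 + -1.0000 * 8)
= (-3.0000, -8.0000)
||U^2 x|| = sqrt((-3.0000)^2 + (-8.0000)^2) = sqrt(73.0000) = 8.5440

8.5440


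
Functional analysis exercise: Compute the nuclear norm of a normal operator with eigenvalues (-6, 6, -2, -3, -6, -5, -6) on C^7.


For a normal operator, singular values equal |eigenvalues|.
Trace norm = sum |lambda_i| = 6 + 6 + 2 + 3 + 6 + 5 + 6
= 34

34


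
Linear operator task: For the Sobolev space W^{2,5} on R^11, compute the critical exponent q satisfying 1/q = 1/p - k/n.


Using the Sobolev embedding formula: 1/q = 1/p - k/n
1/q = 1/5 - 2/11 = 1/55
q = 1/(1/55) = 55

55.0000


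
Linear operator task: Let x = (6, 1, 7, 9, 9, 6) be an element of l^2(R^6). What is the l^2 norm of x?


The l^2 norm = (sum |x_i|^2)^(1/2)
Sum of 2th powers = 36 + 1 + 49 + 81 + 81 + 36 = 284
||x||_2 = (284)^(1/2) = 16.8523

16.8523


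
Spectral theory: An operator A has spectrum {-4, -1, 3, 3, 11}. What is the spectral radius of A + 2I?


Spectrum of A + 2I = {-2, 1, 5, 5, 13}
Spectral radius = max |lambda| over the shifted spectrum
= max(2, 1, 5, 5, 13) = 13

13


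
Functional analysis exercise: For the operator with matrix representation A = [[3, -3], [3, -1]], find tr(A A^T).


trace(A * A^T) = sum of squares of all entries
= 3^2 + (-3)^2 + 3^2 + (-1)^2
= 9 + 9 + 9 + 1
= 28

28


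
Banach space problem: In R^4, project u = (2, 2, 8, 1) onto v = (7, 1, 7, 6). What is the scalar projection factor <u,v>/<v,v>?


Computing <u,v> = 2*7 + 2*1 + 8*7 + 1*6 = 78
Computing <v,v> = 7^2 + 1^2 + 7^2 + 6^2 = 135
Projection coefficient = 78/135 = 0.5778

0.5778


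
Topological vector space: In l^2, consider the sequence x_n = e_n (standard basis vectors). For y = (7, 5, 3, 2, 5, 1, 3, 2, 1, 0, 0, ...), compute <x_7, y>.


x_7 = e_7 is the standard basis vector with 1 in position 7.
<x_7, y> = y_7 = 3
As n -> infinity, <x_n, y> -> 0, confirming weak convergence of (x_n) to 0.

3


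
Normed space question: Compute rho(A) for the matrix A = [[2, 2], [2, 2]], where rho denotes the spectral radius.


For a 2x2 matrix, eigenvalues satisfy lambda^2 - (trace)*lambda + det = 0
trace = 2 + 2 = 4
det = 2*2 - 2*2 = 0
discriminant = 4^2 - 4*(0) = 16
spectral radius = max |eigenvalue| = 4.0000

4.0000


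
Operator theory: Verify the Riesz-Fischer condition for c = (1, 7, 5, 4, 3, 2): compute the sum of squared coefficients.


sum |c_n|^2 = 1^2 + 7^2 + 5^2 + 4^2 + 3^2 + 2^2
= 1 + 49 + 25 + 16 + 9 + 4
= 104

104


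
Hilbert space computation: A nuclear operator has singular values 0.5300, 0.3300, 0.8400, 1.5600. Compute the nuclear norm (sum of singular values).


The nuclear norm is the sum of all singular values.
||T||_1 = 0.5300 + 0.3300 + 0.8400 + 1.5600
= 3.2600

3.2600


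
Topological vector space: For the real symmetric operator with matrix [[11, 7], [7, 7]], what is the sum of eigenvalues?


For a self-adjoint (symmetric) matrix, the eigenvalues are real.
The sum of eigenvalues equals the trace of the matrix.
trace = 11 + 7 = 18

18


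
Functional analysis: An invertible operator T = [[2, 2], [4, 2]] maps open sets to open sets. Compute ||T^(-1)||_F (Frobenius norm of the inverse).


det(T) = 2*2 - 2*4 = -4
T^(-1) = (1/-4) * [[2, -2], [-4, 2]] = [[-0.5000, 0.5000], [1.0000, -0.5000]]
||T^(-1)||_F^2 = (-0.5000)^2 + 0.5000^2 + 1.0000^2 + (-0.5000)^2 = 1.7500
||T^(-1)||_F = sqrt(1.7500) = 1.3229

1.3229


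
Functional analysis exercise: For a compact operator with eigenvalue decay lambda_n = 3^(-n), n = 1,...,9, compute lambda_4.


The eigenvalue formula gives lambda_4 = 1/3^4
= 1/81
= 0.0123

0.0123


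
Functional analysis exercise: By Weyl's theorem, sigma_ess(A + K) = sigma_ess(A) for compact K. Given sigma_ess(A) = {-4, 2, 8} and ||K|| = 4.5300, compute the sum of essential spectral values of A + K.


By Weyl's theorem, the essential spectrum is invariant under compact perturbations.
sigma_ess(A + K) = sigma_ess(A) = {-4, 2, 8}
Sum = -4 + 2 + 8 = 6

6


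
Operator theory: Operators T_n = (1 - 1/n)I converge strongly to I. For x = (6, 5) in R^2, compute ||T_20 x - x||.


T_20 x - x = (1 - 1/20)x - x = -x/20
||x|| = sqrt(61) = 7.8102
||T_20 x - x|| = ||x||/20 = 7.8102/20 = 0.3905

0.3905


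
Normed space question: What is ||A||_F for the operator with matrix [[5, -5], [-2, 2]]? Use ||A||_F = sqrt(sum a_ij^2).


||A||_F^2 = sum a_ij^2
= 5^2 + (-5)^2 + (-2)^2 + 2^2
= 25 + 25 + 4 + 4 = 58
||A||_F = sqrt(58) = 7.6158

7.6158


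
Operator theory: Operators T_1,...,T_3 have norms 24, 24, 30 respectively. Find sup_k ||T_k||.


By the Uniform Boundedness Principle, the supremum of norms is finite.
sup_k ||T_k|| = max(24, 24, 30) = 30

30


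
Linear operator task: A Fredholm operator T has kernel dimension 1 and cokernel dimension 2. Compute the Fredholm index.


The Fredholm index is defined as ind(T) = dim(ker T) - dim(coker T)
= 1 - 2
= -1

-1


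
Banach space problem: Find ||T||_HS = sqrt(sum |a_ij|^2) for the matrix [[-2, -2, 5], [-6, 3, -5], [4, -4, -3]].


The Hilbert-Schmidt norm is sqrt(sum of squares of all entries).
Sum of squares = (-2)^2 + (-2)^2 + 5^2 + (-6)^2 + 3^2 + (-5)^2 + 4^2 + (-4)^2 + (-3)^2
= 4 + 4 + 25 + 36 + 9 + 25 + 16 + 16 + 9 = 144
||T||_HS = sqrt(144) = 12.0000

12.0000


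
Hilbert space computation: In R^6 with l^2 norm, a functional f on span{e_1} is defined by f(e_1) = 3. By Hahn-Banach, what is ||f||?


The norm of f is given by ||f|| = sup_{||x||=1} |f(x)|.
On span{e_1}, ||e_1|| = 1, so ||f|| = |f(e_1)| / ||e_1||
= |3| / 1 = 3.0000

3.0000


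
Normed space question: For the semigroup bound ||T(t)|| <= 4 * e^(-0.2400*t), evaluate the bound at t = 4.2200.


||T(4.2200)|| <= 4 * exp(-0.2400 * 4.2200)
= 4 * exp(-1.0128)
= 4 * 0.3632
= 1.4528

1.4528


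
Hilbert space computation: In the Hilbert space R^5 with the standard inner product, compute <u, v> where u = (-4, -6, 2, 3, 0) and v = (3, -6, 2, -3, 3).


Computing the standard inner product <u, v> = sum u_i * v_i
= -4*3 + -6*-6 + 2*2 + 3*-3 + 0*3
= -12 + 36 + 4 + -9 + 0
= 19

19


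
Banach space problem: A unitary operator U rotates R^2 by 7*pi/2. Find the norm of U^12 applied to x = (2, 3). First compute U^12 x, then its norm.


U is a rotation by theta = 7*pi/2
U^12 = rotation by 12*theta = 84*pi/2 = 0*pi/2 (mod 2*pi)
cos(0*pi/2) = 1.0000, sin(0*pi/2) = 0.0000
U^12 x = (1.0000 * 2 - 0.0000 * 3, 0.0000 * 2 + 1.0000 * 3)
= (2.0000, 3.0000)
||U^12 x|| = sqrt(2.0000^2 + 3.0000^2) = sqrt(13.0000) = 3.6056

3.6056


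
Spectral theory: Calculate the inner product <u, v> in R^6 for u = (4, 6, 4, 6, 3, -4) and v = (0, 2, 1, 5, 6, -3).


Computing the standard inner product <u, v> = sum u_i * v_i
= 4*0 + 6*2 + 4*1 + 6*5 + 3*6 + -4*-3
= 0 + 12 + 4 + 30 + 18 + 12
= 76

76


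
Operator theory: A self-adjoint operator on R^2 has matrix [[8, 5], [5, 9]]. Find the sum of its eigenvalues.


For a self-adjoint (symmetric) matrix, the eigenvalues are real.
The sum of eigenvalues equals the trace of the matrix.
trace = 8 + 9 = 17

17


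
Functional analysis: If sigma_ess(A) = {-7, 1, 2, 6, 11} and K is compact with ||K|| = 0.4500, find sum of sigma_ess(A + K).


By Weyl's theorem, the essential spectrum is invariant under compact perturbations.
sigma_ess(A + K) = sigma_ess(A) = {-7, 1, 2, 6, 11}
Sum = -7 + 1 + 2 + 6 + 11 = 13

13


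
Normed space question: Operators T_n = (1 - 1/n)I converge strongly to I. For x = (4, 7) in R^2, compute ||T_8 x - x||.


T_8 x - x = (1 - 1/8)x - x = -x/8
||x|| = sqrt(65) = 8.0623
||T_8 x - x|| = ||x||/8 = 8.0623/8 = 1.0078

1.0078


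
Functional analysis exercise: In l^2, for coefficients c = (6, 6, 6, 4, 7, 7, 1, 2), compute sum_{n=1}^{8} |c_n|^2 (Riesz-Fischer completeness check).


sum |c_n|^2 = 6^2 + 6^2 + 6^2 + 4^2 + 7^2 + 7^2 + 1^2 + 2^2
= 36 + 36 + 36 + 16 + 49 + 49 + 1 + 4
= 227

227


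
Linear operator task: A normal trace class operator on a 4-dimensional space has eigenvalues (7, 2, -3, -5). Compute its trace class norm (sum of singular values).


For a normal operator, singular values equal |eigenvalues|.
Trace norm = sum |lambda_i| = 7 + 2 + 3 + 5
= 17

17


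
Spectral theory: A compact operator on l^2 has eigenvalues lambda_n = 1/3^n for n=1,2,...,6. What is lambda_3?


The eigenvalue formula gives lambda_3 = 1/3^3
= 1/27
= 0.0370

0.0370


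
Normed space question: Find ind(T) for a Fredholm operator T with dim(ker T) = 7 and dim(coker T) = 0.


The Fredholm index is defined as ind(T) = dim(ker T) - dim(coker T)
= 7 - 0
= 7

7


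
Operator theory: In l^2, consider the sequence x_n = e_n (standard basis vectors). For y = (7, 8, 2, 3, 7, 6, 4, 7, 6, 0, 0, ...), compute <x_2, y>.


x_2 = e_2 is the standard basis vector with 1 in position 2.
<x_2, y> = y_2 = 8
As n -> infinity, <x_n, y> -> 0, confirming weak convergence of (x_n) to 0.

8


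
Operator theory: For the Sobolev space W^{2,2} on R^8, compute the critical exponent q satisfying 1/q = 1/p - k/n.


Using the Sobolev embedding formula: 1/q = 1/p - k/n
1/q = 1/2 - 2/8 = 1/4
q = 1/(1/4) = 4

4.0000


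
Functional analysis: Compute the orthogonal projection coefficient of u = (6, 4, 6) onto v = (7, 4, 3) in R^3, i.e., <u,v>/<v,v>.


Computing <u,v> = 6*7 + 4*4 + 6*3 = 76
Computing <v,v> = 7^2 + 4^2 + 3^2 = 74
Projection coefficient = 76/74 = 1.0270

1.0270


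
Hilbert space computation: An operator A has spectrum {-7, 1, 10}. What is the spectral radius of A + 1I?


Spectrum of A + 1I = {-6, 2, 11}
Spectral radius = max |lambda| over the shifted spectrum
= max(6, 2, 11) = 11

11


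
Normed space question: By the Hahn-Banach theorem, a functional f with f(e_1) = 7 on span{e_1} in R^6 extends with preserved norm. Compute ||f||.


The norm of f is given by ||f|| = sup_{||x||=1} |f(x)|.
On span{e_1}, ||e_1|| = 1, so ||f|| = |f(e_1)| / ||e_1||
= |7| / 1 = 7.0000

7.0000


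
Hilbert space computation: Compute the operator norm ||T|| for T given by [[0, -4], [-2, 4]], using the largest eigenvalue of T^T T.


A^T A = [[4, -8], [-8, 32]]
trace(A^T A) = 36, det(A^T A) = 64
discriminant = 36^2 - 4*64 = 1040
Largest eigenvalue of A^T A = (trace + sqrt(disc))/2 = 34.1245
||T|| = sqrt(34.1245) = 5.8416

5.8416


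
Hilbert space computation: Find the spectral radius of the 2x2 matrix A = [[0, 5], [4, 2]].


For a 2x2 matrix, eigenvalues satisfy lambda^2 - (trace)*lambda + det = 0
trace = 0 + 2 = 2
det = 0*2 - 5*4 = -20
discriminant = 2^2 - 4*(-20) = 84
spectral radius = max |eigenvalue| = 5.5826

5.5826


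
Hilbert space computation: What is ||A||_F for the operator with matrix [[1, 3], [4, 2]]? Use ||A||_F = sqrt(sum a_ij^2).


||A||_F^2 = sum a_ij^2
= 1^2 + 3^2 + 4^2 + 2^2
= 1 + 9 + 16 + 4 = 30
||A||_F = sqrt(30) = 5.4772

5.4772


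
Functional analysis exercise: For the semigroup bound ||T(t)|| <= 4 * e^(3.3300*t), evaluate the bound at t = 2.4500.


||T(2.4500)|| <= 4 * exp(3.3300 * 2.4500)
= 4 * exp(8.1585)
= 4 * 3492.9433
= 13971.7730

13971.7730


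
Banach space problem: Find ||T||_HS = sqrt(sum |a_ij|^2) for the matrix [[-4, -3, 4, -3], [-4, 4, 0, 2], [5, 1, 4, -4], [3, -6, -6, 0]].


The Hilbert-Schmidt norm is sqrt(sum of squares of all entries).
Sum of squares = (-4)^2 + (-3)^2 + 4^2 + (-3)^2 + (-4)^2 + 4^2 + 0^2 + 2^2 + 5^2 + 1^2 + 4^2 + (-4)^2 + 3^2 + (-6)^2 + (-6)^2 + 0^2
= 16 + 9 + 16 + 9 + 16 + 16 + 0 + 4 + 25 + 1 + 16 + 16 + 9 + 36 + 36 + 0 = 225
||T||_HS = sqrt(225) = 15.0000

15.0000


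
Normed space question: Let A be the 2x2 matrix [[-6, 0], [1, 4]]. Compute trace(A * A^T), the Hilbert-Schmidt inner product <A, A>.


trace(A * A^T) = sum of squares of all entries
= (-6)^2 + 0^2 + 1^2 + 4^2
= 36 + 0 + 1 + 16
= 53

53


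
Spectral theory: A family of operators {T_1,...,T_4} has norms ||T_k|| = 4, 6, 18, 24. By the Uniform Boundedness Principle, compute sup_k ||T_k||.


By the Uniform Boundedness Principle, the supremum of norms is finite.
sup_k ||T_k|| = max(4, 6, 18, 24) = 24

24


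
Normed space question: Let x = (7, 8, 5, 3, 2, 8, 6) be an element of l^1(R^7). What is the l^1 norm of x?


The l^1 norm equals the sum of absolute values of all components.
||x||_1 = 7 + 8 + 5 + 3 + 2 + 8 + 6
= 39

39.0000


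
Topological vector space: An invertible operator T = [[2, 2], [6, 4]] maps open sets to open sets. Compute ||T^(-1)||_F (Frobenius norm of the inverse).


det(T) = 2*4 - 2*6 = -4
T^(-1) = (1/-4) * [[4, -2], [-6, 2]] = [[-1.0000, 0.5000], [1.5000, -0.5000]]
||T^(-1)||_F^2 = (-1.0000)^2 + 0.5000^2 + 1.5000^2 + (-0.5000)^2 = 3.7500
||T^(-1)||_F = sqrt(3.7500) = 1.9365

1.9365


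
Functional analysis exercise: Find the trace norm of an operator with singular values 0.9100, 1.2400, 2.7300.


The nuclear norm is the sum of all singular values.
||T||_1 = 0.9100 + 1.2400 + 2.7300
= 4.8800

4.8800


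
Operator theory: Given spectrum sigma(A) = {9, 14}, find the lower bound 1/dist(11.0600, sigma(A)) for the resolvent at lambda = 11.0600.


dist(11.0600, {9, 14}) = min(|11.0600 - 9|, |11.0600 - 14|)
= min(2.0600, 2.9400) = 2.0600
Resolvent bound = 1/2.0600 = 0.4854

0.4854


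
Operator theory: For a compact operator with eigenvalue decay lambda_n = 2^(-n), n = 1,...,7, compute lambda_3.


The eigenvalue formula gives lambda_3 = 1/2^3
= 1/8
= 0.1250

0.1250


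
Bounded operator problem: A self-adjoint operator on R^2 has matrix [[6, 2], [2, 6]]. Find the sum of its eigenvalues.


For a self-adjoint (symmetric) matrix, the eigenvalues are real.
The sum of eigenvalues equals the trace of the matrix.
trace = 6 + 6 = 12

12


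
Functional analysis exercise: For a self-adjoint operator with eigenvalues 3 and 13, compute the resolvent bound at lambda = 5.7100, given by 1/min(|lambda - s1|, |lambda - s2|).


dist(5.7100, {3, 13}) = min(|5.7100 - 3|, |5.7100 - 13|)
= min(2.7100, 7.2900) = 2.7100
Resolvent bound = 1/2.7100 = 0.3690

0.3690


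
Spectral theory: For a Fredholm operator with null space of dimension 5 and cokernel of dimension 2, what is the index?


The Fredholm index is defined as ind(T) = dim(ker T) - dim(coker T)
= 5 - 2
= 3

3


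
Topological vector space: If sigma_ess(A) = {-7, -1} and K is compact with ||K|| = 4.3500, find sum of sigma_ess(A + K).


By Weyl's theorem, the essential spectrum is invariant under compact perturbations.
sigma_ess(A + K) = sigma_ess(A) = {-7, -1}
Sum = -7 + -1 = -8

-8


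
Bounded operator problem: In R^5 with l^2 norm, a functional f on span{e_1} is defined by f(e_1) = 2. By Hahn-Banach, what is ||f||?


The norm of f is given by ||f|| = sup_{||x||=1} |f(x)|.
On span{e_1}, ||e_1|| = 1, so ||f|| = |f(e_1)| / ||e_1||
= |2| / 1 = 2.0000

2.0000


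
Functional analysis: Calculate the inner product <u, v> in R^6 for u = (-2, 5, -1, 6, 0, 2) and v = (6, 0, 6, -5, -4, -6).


Computing the standard inner product <u, v> = sum u_i * v_i
= -2*6 + 5*0 + -1*6 + 6*-5 + 0*-4 + 2*-6
= -12 + 0 + -6 + -30 + 0 + -12
= -60

-60


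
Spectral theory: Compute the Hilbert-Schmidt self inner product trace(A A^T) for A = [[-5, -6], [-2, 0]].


trace(A * A^T) = sum of squares of all entries
= (-5)^2 + (-6)^2 + (-2)^2 + 0^2
= 25 + 36 + 4 + 0
= 65

65


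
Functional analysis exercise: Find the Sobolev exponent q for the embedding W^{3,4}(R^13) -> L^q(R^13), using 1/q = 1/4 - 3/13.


Using the Sobolev embedding formula: 1/q = 1/p - k/n
1/q = 1/4 - 3/13 = 1/52
q = 1/(1/52) = 52

52.0000


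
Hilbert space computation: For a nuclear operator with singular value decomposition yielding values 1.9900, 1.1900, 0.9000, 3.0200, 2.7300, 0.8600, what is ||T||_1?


The nuclear norm is the sum of all singular values.
||T||_1 = 1.9900 + 1.1900 + 0.9000 + 3.0200 + 2.7300 + 0.8600
= 10.6900

10.6900


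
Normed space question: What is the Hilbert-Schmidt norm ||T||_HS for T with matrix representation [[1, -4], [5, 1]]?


The Hilbert-Schmidt norm is sqrt(sum of squares of all entries).
Sum of squares = 1^2 + (-4)^2 + 5^2 + 1^2
= 1 + 16 + 25 + 1 = 43
||T||_HS = sqrt(43) = 6.5574

6.5574


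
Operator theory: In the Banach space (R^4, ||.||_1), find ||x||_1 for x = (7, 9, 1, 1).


The l^1 norm equals the sum of absolute values of all components.
||x||_1 = 7 + 9 + 1 + 1
= 18

18.0000


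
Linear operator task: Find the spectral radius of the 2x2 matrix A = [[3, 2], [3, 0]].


For a 2x2 matrix, eigenvalues satisfy lambda^2 - (trace)*lambda + det = 0
trace = 3 + 0 = 3
det = 3*0 - 2*3 = -6
discriminant = 3^2 - 4*(-6) = 33
spectral radius = max |eigenvalue| = 4.3723

4.3723


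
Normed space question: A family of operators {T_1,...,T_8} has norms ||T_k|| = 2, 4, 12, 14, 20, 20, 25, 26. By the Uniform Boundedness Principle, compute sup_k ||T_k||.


By the Uniform Boundedness Principle, the supremum of norms is finite.
sup_k ||T_k|| = max(2, 4, 12, 14, 20, 20, 25, 26) = 26

26


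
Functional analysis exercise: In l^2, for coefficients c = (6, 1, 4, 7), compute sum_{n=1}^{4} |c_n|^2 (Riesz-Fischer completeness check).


sum |c_n|^2 = 6^2 + 1^2 + 4^2 + 7^2
= 36 + 1 + 16 + 49
= 102

102


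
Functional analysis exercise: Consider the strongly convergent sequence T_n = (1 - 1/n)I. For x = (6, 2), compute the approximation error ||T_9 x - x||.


T_9 x - x = (1 - 1/9)x - x = -x/9
||x|| = sqrt(40) = 6.3246
||T_9 x - x|| = ||x||/9 = 6.3246/9 = 0.7027

0.7027


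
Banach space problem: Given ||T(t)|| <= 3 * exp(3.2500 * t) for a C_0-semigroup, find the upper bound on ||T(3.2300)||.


||T(3.2300)|| <= 3 * exp(3.2500 * 3.2300)
= 3 * exp(10.4975)
= 3 * 36224.8273
= 108674.4819

108674.4819


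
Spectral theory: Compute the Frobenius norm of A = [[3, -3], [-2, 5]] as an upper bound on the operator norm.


||A||_F^2 = sum a_ij^2
= 3^2 + (-3)^2 + (-2)^2 + 5^2
= 9 + 9 + 4 + 25 = 47
||A||_F = sqrt(47) = 6.8557

6.8557


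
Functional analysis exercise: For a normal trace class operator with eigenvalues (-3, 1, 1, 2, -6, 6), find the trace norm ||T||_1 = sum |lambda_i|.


For a normal operator, singular values equal |eigenvalues|.
Trace norm = sum |lambda_i| = 3 + 1 + 1 + 2 + 6 + 6
= 19

19


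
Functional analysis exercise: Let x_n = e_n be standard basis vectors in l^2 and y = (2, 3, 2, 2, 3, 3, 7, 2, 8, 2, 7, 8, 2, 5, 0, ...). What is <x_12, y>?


x_12 = e_12 is the standard basis vector with 1 in position 12.
<x_12, y> = y_12 = 8
As n -> infinity, <x_n, y> -> 0, confirming weak convergence of (x_n) to 0.

8


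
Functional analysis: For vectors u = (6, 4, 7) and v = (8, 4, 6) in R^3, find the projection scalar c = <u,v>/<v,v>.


Computing <u,v> = 6*8 + 4*4 + 7*6 = 106
Computing <v,v> = 8^2 + 4^2 + 6^2 = 116
Projection coefficient = 106/116 = 0.9138

0.9138


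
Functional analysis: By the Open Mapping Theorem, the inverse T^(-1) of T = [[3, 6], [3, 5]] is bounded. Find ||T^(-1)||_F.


det(T) = 3*5 - 6*3 = -3
T^(-1) = (1/-3) * [[5, -6], [-3, 3]] = [[-1.6667, 2.0000], [1.0000, -1.0000]]
||T^(-1)||_F^2 = (-1.6667)^2 + 2.0000^2 + 1.0000^2 + (-1.0000)^2 = 8.7778
||T^(-1)||_F = sqrt(8.7778) = 2.9627

2.9627


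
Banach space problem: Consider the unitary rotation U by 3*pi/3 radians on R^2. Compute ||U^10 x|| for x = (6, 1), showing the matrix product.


U is a rotation by theta = 3*pi/3
U^10 = rotation by 10*theta = 30*pi/3 = 0*pi/3 (mod 2*pi)
cos(0*pi/3) = 1.0000, sin(0*pi/3) = 0.0000
U^10 x = (1.0000 * 6 - 0.0000 * 1, 0.0000 * 6 + 1.0000 * 1)
= (6.0000, 1.0000)
||U^10 x|| = sqrt(6.0000^2 + 1.0000^2) = sqrt(37.0000) = 6.0828

6.0828
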